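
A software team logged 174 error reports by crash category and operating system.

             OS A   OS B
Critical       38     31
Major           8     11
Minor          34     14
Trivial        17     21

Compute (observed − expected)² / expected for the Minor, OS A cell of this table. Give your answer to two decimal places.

1.96

Row total (Minor) = 48; column total (OS A) = 97; N = 174.
Expected count E = 48 × 97 / 174 = 26.759.
Contribution = (O − E)²/E = (34 − 26.759)² / 26.759 = 1.96.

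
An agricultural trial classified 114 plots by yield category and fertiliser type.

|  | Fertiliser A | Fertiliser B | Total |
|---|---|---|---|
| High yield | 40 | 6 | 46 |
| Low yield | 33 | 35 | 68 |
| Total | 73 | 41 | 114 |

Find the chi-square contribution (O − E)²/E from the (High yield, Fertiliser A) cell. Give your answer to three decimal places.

Row total (High yield) = 46; column total (Fertiliser A) = 73; N = 114.
Expected count E = 46 × 73 / 114 = 29.4561.
Contribution = (O − E)²/E = (40 − 29.4561)² / 29.4561 = 3.774.

3.774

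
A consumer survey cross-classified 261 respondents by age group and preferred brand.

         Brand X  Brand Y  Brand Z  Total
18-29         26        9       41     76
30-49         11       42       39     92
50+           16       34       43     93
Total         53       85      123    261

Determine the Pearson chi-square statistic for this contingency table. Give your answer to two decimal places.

Grand total N = 261.
Expected counts (row total × column total / N):
  18-29, Brand X: 76×53/261 = 15.433
  18-29, Brand Y: 76×85/261 = 24.751
  18-29, Brand Z: 76×123/261 = 35.816
  30-49, Brand X: 92×53/261 = 18.682
  30-49, Brand Y: 92×85/261 = 29.962
  30-49, Brand Z: 92×123/261 = 43.356
  50+, Brand X: 93×53/261 = 18.885
  50+, Brand Y: 93×85/261 = 30.287
  50+, Brand Z: 93×123/261 = 43.828
Contributions (O − E)²/E:
  (26 − 15.433)²/15.433 = 7.2352
  (9 − 24.751)²/24.751 = 10.0236
  (41 − 35.816)²/35.816 = 0.7503
  (11 − 18.682)²/18.682 = 3.1588
  (42 − 29.962)²/29.962 = 4.8366
  (39 − 43.356)²/43.356 = 0.4376
  (16 − 18.885)²/18.885 = 0.4407
  (34 − 30.287)²/30.287 = 0.4552
  (43 − 43.828)²/43.828 = 0.0156
χ² = 7.2352 + 10.0236 + 0.7503 + 3.1588 + 4.8366 + 0.4376 + 0.4407 + 0.4552 + 0.0156 = 27.35

27.35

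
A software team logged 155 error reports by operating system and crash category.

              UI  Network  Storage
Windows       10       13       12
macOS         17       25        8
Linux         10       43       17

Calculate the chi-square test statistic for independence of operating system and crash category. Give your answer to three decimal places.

Row totals: 35, 50, 70. Column totals: 37, 81, 37. Grand total N = 155.
Expected counts (row total × column total / N):
  Windows, UI: 35×37/155 = 8.3548
  Windows, Network: 35×81/155 = 18.2903
  Windows, Storage: 35×37/155 = 8.3548
  macOS, UI: 50×37/155 = 11.9355
  macOS, Network: 50×81/155 = 26.1290
  macOS, Storage: 50×37/155 = 11.9355
  Linux, UI: 70×37/155 = 16.7097
  Linux, Network: 70×81/155 = 36.5806
  Linux, Storage: 70×37/155 = 16.7097
Contributions (O − E)²/E:
  (10 − 8.3548)²/8.3548 = 0.3240
  (13 − 18.2903)²/18.2903 = 1.5302
  (12 − 8.3548)²/8.3548 = 1.5904
  (17 − 11.9355)²/11.9355 = 2.1490
  (25 − 26.1290)²/26.1290 = 0.0488
  (8 − 11.9355)²/11.9355 = 1.2977
  (10 − 16.7097)²/16.7097 = 2.6942
  (43 − 36.5806)²/36.5806 = 1.1265
  (17 − 16.7097)²/16.7097 = 0.0050
χ² = 0.3240 + 1.5302 + 1.5904 + 2.1490 + 0.0488 + 1.2977 + 2.6942 + 1.1265 + 0.0050 = 10.766

10.766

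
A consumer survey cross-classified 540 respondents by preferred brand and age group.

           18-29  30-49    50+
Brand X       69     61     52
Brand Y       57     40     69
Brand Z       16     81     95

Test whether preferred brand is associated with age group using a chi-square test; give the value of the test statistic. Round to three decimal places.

Row totals: 182, 166, 192. Column totals: 142, 182, 216. Grand total N = 540.
Expected counts (row total × column total / N):
  Brand X, 18-29: 182×142/540 = 47.8593
  Brand X, 30-49: 182×182/540 = 61.3407
  Brand X, 50+: 182×216/540 = 72.8000
  Brand Y, 18-29: 166×142/540 = 43.6519
  Brand Y, 30-49: 166×182/540 = 55.9481
  Brand Y, 50+: 166×216/540 = 66.4000
  Brand Z, 18-29: 192×142/540 = 50.4889
  Brand Z, 30-49: 192×182/540 = 64.7111
  Brand Z, 50+: 192×216/540 = 76.8000
Contributions (O − E)²/E:
  (69 − 47.8593)²/47.8593 = 9.3384
  (61 − 61.3407)²/61.3407 = 0.0019
  (52 − 72.8000)²/72.8000 = 5.9429
  (57 − 43.6519)²/43.6519 = 4.0816
  (40 − 55.9481)²/55.9481 = 4.5460
  (69 − 66.4000)²/66.4000 = 0.1018
  (16 − 50.4889)²/50.4889 = 23.5593
  (81 − 64.7111)²/64.7111 = 4.1002
  (95 − 76.8000)²/76.8000 = 4.3130
χ² = 9.3384 + 0.0019 + 5.9429 + 4.0816 + 4.5460 + 0.1018 + 23.5593 + 4.1002 + 4.3130 = 55.985

55.985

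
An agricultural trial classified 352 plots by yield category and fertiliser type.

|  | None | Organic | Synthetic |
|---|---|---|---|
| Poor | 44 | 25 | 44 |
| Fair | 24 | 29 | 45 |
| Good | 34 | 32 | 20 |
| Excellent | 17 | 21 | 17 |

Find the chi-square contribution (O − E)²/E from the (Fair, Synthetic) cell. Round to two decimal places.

2.81

Row total (Fair) = 98; column total (Synthetic) = 126; N = 352.
Expected count E = 98 × 126 / 352 = 35.080.
Contribution = (O − E)²/E = (45 − 35.080)² / 35.080 = 2.81.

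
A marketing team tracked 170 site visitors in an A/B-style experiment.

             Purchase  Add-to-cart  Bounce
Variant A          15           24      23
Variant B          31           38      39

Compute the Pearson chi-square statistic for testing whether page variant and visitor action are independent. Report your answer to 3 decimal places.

0.441

Row totals: 62, 108. Column totals: 46, 62, 62. Grand total N = 170.
Expected counts (row total × column total / N):
  Variant A, Purchase: 62×46/170 = 16.7765
  Variant A, Add-to-cart: 62×62/170 = 22.6118
  Variant A, Bounce: 62×62/170 = 22.6118
  Variant B, Purchase: 108×46/170 = 29.2235
  Variant B, Add-to-cart: 108×62/170 = 39.3882
  Variant B, Bounce: 108×62/170 = 39.3882
Contributions (O − E)²/E:
  (15 − 16.7765)²/16.7765 = 0.1881
  (24 − 22.6118)²/22.6118 = 0.0852
  (23 − 22.6118)²/22.6118 = 0.0067
  (31 − 29.2235)²/29.2235 = 0.1080
  (38 − 39.3882)²/39.3882 = 0.0489
  (39 − 39.3882)²/39.3882 = 0.0038
χ² = 0.1881 + 0.0852 + 0.0067 + 0.1080 + 0.0489 + 0.0038 = 0.441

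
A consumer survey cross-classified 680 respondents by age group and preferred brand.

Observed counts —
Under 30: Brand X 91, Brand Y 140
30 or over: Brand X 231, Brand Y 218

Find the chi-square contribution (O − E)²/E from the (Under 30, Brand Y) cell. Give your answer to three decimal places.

Row total (Under 30) = 231; column total (Brand Y) = 358; N = 680.
Expected count E = 231 × 358 / 680 = 121.6147.
Contribution = (O − E)²/E = (140 − 121.6147)² / 121.6147 = 2.779.

2.779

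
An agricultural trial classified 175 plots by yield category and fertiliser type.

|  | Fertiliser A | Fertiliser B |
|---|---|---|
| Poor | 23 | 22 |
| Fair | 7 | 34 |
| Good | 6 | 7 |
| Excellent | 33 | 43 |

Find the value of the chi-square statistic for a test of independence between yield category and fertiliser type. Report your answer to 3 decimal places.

11.905

Row totals: 45, 41, 13, 76. Column totals: 69, 106. Grand total N = 175.
Expected counts (row total × column total / N):
  Poor, Fertiliser A: 45×69/175 = 17.7429
  Poor, Fertiliser B: 45×106/175 = 27.2571
  Fair, Fertiliser A: 41×69/175 = 16.1657
  Fair, Fertiliser B: 41×106/175 = 24.8343
  Good, Fertiliser A: 13×69/175 = 5.1257
  Good, Fertiliser B: 13×106/175 = 7.8743
  Excellent, Fertiliser A: 76×69/175 = 29.9657
  Excellent, Fertiliser B: 76×106/175 = 46.0343
Contributions (O − E)²/E:
  (23 − 17.7429)²/17.7429 = 1.5576
  (22 − 27.2571)²/27.2571 = 1.0139
  (7 − 16.1657)²/16.1657 = 5.1968
  (34 − 24.8343)²/24.8343 = 3.3828
  (6 − 5.1257)²/5.1257 = 0.1491
  (7 − 7.8743)²/7.8743 = 0.0971
  (33 − 29.9657)²/29.9657 = 0.3073
  (43 − 46.0343)²/46.0343 = 0.2000
χ² = 1.5576 + 1.0139 + 5.1968 + 3.3828 + 0.1491 + 0.0971 + 0.3073 + 0.2000 = 11.905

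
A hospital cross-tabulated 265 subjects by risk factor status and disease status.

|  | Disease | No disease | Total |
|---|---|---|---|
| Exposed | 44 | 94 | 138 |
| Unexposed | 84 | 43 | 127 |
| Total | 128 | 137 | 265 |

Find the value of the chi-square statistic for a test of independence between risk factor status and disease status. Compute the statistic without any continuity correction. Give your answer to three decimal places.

31.082

Grand total N = 265.
Expected counts (row total × column total / N):
  Exposed, Disease: 138×128/265 = 66.6566
  Exposed, No disease: 138×137/265 = 71.3434
  Unexposed, Disease: 127×128/265 = 61.3434
  Unexposed, No disease: 127×137/265 = 65.6566
Contributions (O − E)²/E:
  (44 − 66.6566)²/66.6566 = 7.7010
  (94 − 71.3434)²/71.3434 = 7.1951
  (84 − 61.3434)²/61.3434 = 8.3680
  (43 − 65.6566)²/65.6566 = 7.8183
χ² = 7.7010 + 7.1951 + 8.3680 + 7.8183 = 31.082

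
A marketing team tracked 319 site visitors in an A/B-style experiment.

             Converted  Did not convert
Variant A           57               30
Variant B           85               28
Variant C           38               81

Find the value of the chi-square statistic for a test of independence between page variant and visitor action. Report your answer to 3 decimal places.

48.196

Row totals: 87, 113, 119. Column totals: 180, 139. Grand total N = 319.
Expected counts (row total × column total / N):
  Variant A, Converted: 87×180/319 = 49.0909
  Variant A, Did not convert: 87×139/319 = 37.9091
  Variant B, Converted: 113×180/319 = 63.7618
  Variant B, Did not convert: 113×139/319 = 49.2382
  Variant C, Converted: 119×180/319 = 67.1473
  Variant C, Did not convert: 119×139/319 = 51.8527
Contributions (O − E)²/E:
  (57 − 49.0909)²/49.0909 = 1.2742
  (30 − 37.9091)²/37.9091 = 1.6501
  (85 − 63.7618)²/63.7618 = 7.0742
  (28 − 49.2382)²/49.2382 = 9.1608
  (38 − 67.1473)²/67.1473 = 12.6523
  (81 − 51.8527)²/51.8527 = 16.3842
χ² = 1.2742 + 1.6501 + 7.0742 + 9.1608 + 12.6523 + 16.3842 = 48.196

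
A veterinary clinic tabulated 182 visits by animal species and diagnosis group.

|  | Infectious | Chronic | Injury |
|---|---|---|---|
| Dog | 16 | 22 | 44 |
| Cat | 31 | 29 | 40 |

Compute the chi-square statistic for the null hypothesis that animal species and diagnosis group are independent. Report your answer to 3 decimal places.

Row totals: 82, 100. Column totals: 47, 51, 84. Grand total N = 182.
Expected counts (row total × column total / N):
  Dog, Infectious: 82×47/182 = 21.1758
  Dog, Chronic: 82×51/182 = 22.9780
  Dog, Injury: 82×84/182 = 37.8462
  Cat, Infectious: 100×47/182 = 25.8242
  Cat, Chronic: 100×51/182 = 28.0220
  Cat, Injury: 100×84/182 = 46.1538
Contributions (O − E)²/E:
  (16 − 21.1758)²/21.1758 = 1.2651
  (22 − 22.9780)²/22.9780 = 0.0416
  (44 − 37.8462)²/37.8462 = 1.0006
  (31 − 25.8242)²/25.8242 = 1.0374
  (29 − 28.0220)²/28.0220 = 0.0341
  (40 − 46.1538)²/46.1538 = 0.8205
χ² = 1.2651 + 0.0416 + 1.0006 + 1.0374 + 0.0341 + 0.8205 = 4.199

4.199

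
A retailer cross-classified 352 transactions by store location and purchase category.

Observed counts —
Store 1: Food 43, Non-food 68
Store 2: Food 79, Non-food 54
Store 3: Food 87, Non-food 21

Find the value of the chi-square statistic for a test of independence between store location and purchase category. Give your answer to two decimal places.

39.68

Row totals: 111, 133, 108. Column totals: 209, 143. Grand total N = 352.
Expected counts (row total × column total / N):
  Store 1, Food: 111×209/352 = 65.906
  Store 1, Non-food: 111×143/352 = 45.094
  Store 2, Food: 133×209/352 = 78.969
  Store 2, Non-food: 133×143/352 = 54.031
  Store 3, Food: 108×209/352 = 64.125
  Store 3, Non-food: 108×143/352 = 43.875
Contributions (O − E)²/E:
  (43 − 65.906)²/65.906 = 7.9611
  (68 − 45.094)²/45.094 = 11.6354
  (79 − 78.969)²/78.969 = 0.0000
  (54 − 54.031)²/54.031 = 0.0000
  (87 − 64.125)²/64.125 = 8.1601
  (21 − 43.875)²/43.875 = 11.9263
χ² = 7.9611 + 11.6354 + 0.0000 + 0.0000 + 8.1601 + 11.9263 = 39.68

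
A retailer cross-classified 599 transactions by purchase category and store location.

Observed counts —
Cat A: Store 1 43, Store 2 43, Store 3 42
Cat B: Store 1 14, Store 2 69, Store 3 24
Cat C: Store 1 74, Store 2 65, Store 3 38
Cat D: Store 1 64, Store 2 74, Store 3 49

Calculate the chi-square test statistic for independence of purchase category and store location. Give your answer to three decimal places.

Row totals: 128, 107, 177, 187. Column totals: 195, 251, 153. Grand total N = 599.
Expected counts (row total × column total / N):
  Cat A, Store 1: 128×195/599 = 41.6694
  Cat A, Store 2: 128×251/599 = 53.6361
  Cat A, Store 3: 128×153/599 = 32.6945
  Cat B, Store 1: 107×195/599 = 34.8331
  Cat B, Store 2: 107×251/599 = 44.8364
  Cat B, Store 3: 107×153/599 = 27.3306
  Cat C, Store 1: 177×195/599 = 57.6210
  Cat C, Store 2: 177×251/599 = 74.1686
  Cat C, Store 3: 177×153/599 = 45.2104
  Cat D, Store 1: 187×195/599 = 60.8765
  Cat D, Store 2: 187×251/599 = 78.3589
  Cat D, Store 3: 187×153/599 = 47.7646
Contributions (O − E)²/E:
  (43 − 41.6694)²/41.6694 = 0.0425
  (43 − 53.6361)²/53.6361 = 2.1092
  (42 − 32.6945)²/32.6945 = 2.6485
  (14 − 34.8331)²/34.8331 = 12.4599
  (69 − 44.8364)²/44.8364 = 13.0224
  (24 − 27.3306)²/27.3306 = 0.4059
  (74 − 57.6210)²/57.6210 = 4.6558
  (65 − 74.1686)²/74.1686 = 1.1334
  (38 − 45.2104)²/45.2104 = 1.1500
  (64 − 60.8765)²/60.8765 = 0.1603
  (74 − 78.3589)²/78.3589 = 0.2425
  (49 − 47.7646)²/47.7646 = 0.0320
χ² = 0.0425 + 2.1092 + 2.6485 + 12.4599 + 13.0224 + 0.4059 + 4.6558 + 1.1334 + 1.1500 + 0.1603 + 0.2425 + 0.0320 = 38.062

38.062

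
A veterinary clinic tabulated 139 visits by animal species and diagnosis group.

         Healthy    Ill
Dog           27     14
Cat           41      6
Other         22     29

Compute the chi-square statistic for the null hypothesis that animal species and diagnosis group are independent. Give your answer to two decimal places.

20.87

Row totals: 41, 47, 51. Column totals: 90, 49. Grand total N = 139.
Expected counts (row total × column total / N):
  Dog, Healthy: 41×90/139 = 26.547
  Dog, Ill: 41×49/139 = 14.453
  Cat, Healthy: 47×90/139 = 30.432
  Cat, Ill: 47×49/139 = 16.568
  Other, Healthy: 51×90/139 = 33.022
  Other, Ill: 51×49/139 = 17.978
Contributions (O − E)²/E:
  (27 − 26.547)²/26.547 = 0.0077
  (14 − 14.453)²/14.453 = 0.0142
  (41 − 30.432)²/30.432 = 3.6699
  (6 − 16.568)²/16.568 = 6.7409
  (22 − 33.022)²/33.022 = 3.6789
  (29 − 17.978)²/17.978 = 6.7574
χ² = 0.0077 + 0.0142 + 3.6699 + 6.7409 + 3.6789 + 6.7574 = 20.87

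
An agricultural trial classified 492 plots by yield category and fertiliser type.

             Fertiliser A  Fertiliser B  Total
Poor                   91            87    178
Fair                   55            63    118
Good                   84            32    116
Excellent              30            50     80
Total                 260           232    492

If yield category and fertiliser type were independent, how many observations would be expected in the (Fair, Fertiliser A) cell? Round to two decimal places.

Row total (Fair) = 118; column total (Fertiliser A) = 260; grand total N = 492.
Expected count = (row total × column total) / N = 118 × 260 / 492 = 62.36.

62.36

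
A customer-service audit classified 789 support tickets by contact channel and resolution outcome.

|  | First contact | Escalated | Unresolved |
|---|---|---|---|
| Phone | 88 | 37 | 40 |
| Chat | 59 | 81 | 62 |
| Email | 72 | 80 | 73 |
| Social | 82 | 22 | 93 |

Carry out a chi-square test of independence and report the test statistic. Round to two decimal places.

69.68

Row totals: 165, 202, 225, 197. Column totals: 301, 220, 268. Grand total N = 789.
Expected counts (row total × column total / N):
  Phone, First contact: 165×301/789 = 62.947
  Phone, Escalated: 165×220/789 = 46.008
  Phone, Unresolved: 165×268/789 = 56.046
  Chat, First contact: 202×301/789 = 77.062
  Chat, Escalated: 202×220/789 = 56.324
  Chat, Unresolved: 202×268/789 = 68.613
  Email, First contact: 225×301/789 = 85.837
  Email, Escalated: 225×220/789 = 62.738
  Email, Unresolved: 225×268/789 = 76.426
  Social, First contact: 197×301/789 = 75.155
  Social, Escalated: 197×220/789 = 54.930
  Social, Unresolved: 197×268/789 = 66.915
Contributions (O − E)²/E:
  (88 − 62.947)²/62.947 = 9.9711
  (37 − 46.008)²/46.008 = 1.7637
  (40 − 56.046)²/56.046 = 4.5940
  (59 − 77.062)²/77.062 = 4.2334
  (81 − 56.324)²/56.324 = 10.8108
  (62 − 68.613)²/68.613 = 0.6374
  (72 − 85.837)²/85.837 = 2.2305
  (80 − 62.738)²/62.738 = 4.7495
  (73 − 76.426)²/76.426 = 0.1536
  (82 − 75.155)²/75.155 = 0.6234
  (22 − 54.930)²/54.930 = 19.7412
  (93 − 66.915)²/66.915 = 10.1685
χ² = 9.9711 + 1.7637 + 4.5940 + 4.2334 + 10.8108 + 0.6374 + 2.2305 + 4.7495 + 0.1536 + 0.6234 + 19.7412 + 10.1685 = 69.68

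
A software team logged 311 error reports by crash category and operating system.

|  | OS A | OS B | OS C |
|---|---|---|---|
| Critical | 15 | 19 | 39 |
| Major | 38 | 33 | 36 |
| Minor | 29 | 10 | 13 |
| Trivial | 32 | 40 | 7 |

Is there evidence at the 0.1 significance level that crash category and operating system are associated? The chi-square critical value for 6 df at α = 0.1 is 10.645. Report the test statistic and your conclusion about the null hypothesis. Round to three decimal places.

Row totals: 73, 107, 52, 79. Column totals: 114, 102, 95. Grand total N = 311.
Expected counts (row total × column total / N):
  Critical, OS A: 73×114/311 = 26.7588
  Critical, OS B: 73×102/311 = 23.9421
  Critical, OS C: 73×95/311 = 22.2990
  Major, OS A: 107×114/311 = 39.2219
  Major, OS B: 107×102/311 = 35.0932
  Major, OS C: 107×95/311 = 32.6849
  Minor, OS A: 52×114/311 = 19.0611
  Minor, OS B: 52×102/311 = 17.0547
  Minor, OS C: 52×95/311 = 15.8842
  Trivial, OS A: 79×114/311 = 28.9582
  Trivial, OS B: 79×102/311 = 25.9100
  Trivial, OS C: 79×95/311 = 24.1318
Contributions (O − E)²/E:
  (15 − 26.7588)²/26.7588 = 5.1672
  (19 − 23.9421)²/23.9421 = 1.0201
  (39 − 22.2990)²/22.2990 = 12.5083
  (38 − 39.2219)²/39.2219 = 0.0381
  (33 − 35.0932)²/35.0932 = 0.1249
  (36 − 32.6849)²/32.6849 = 0.3362
  (29 − 19.0611)²/19.0611 = 5.1824
  (10 − 17.0547)²/17.0547 = 2.9182
  (13 − 15.8842)²/15.8842 = 0.5237
  (32 − 28.9582)²/28.9582 = 0.3195
  (40 − 25.9100)²/25.9100 = 7.6622
  (7 − 24.1318)²/24.1318 = 12.1623
χ² = 5.1672 + 1.0201 + 12.5083 + 0.0381 + 0.1249 + 0.3362 + 5.1824 + 2.9182 + 0.5237 + 0.3195 + 7.6622 + 12.1623 = 47.963
df = (4−1)(3−1) = 6. Since 47.963 > 10.645, reject the null hypothesis of independence at α = 0.1.

47.963; reject H₀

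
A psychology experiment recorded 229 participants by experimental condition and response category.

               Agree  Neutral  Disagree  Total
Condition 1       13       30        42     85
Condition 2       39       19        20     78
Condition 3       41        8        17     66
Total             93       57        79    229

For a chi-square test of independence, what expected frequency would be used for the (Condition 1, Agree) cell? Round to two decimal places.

34.52

Row total (Condition 1) = 85; column total (Agree) = 93; grand total N = 229.
Expected count = (row total × column total) / N = 85 × 93 / 229 = 34.52.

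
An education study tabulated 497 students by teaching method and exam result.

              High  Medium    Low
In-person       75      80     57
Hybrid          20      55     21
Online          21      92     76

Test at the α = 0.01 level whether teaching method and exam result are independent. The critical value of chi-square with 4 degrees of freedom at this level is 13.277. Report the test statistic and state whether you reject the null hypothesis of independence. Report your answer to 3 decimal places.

40.577; reject H₀

Row totals: 212, 96, 189. Column totals: 116, 227, 154. Grand total N = 497.
Expected counts (row total × column total / N):
  In-person, High: 212×116/497 = 49.4809
  In-person, Medium: 212×227/497 = 96.8290
  In-person, Low: 212×154/497 = 65.6901
  Hybrid, High: 96×116/497 = 22.4064
  Hybrid, Medium: 96×227/497 = 43.8471
  Hybrid, Low: 96×154/497 = 29.7465
  Online, High: 189×116/497 = 44.1127
  Online, Medium: 189×227/497 = 86.3239
  Online, Low: 189×154/497 = 58.5634
Contributions (O − E)²/E:
  (75 − 49.4809)²/49.4809 = 13.1611
  (80 − 96.8290)²/96.8290 = 2.9249
  (57 − 65.6901)²/65.6901 = 1.1496
  (20 − 22.4064)²/22.4064 = 0.2584
  (55 − 43.8471)²/43.8471 = 2.8368
  (21 − 29.7465)²/29.7465 = 2.5718
  (21 − 44.1127)²/44.1127 = 12.1098
  (92 − 86.3239)²/86.3239 = 0.3732
  (76 − 58.5634)²/58.5634 = 5.1916
χ² = 13.1611 + 2.9249 + 1.1496 + 0.2584 + 2.8368 + 2.5718 + 12.1098 + 0.3732 + 5.1916 = 40.577
df = (3−1)(3−1) = 4. Since 40.577 > 13.277, reject the null hypothesis of independence at α = 0.01.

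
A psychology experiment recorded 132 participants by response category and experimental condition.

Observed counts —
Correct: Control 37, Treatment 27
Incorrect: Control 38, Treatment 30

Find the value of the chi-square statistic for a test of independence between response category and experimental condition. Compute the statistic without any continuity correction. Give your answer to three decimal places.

0.050

Row totals: 64, 68. Column totals: 75, 57. Grand total N = 132.
Expected counts (row total × column total / N):
  Correct, Control: 64×75/132 = 36.3636
  Correct, Treatment: 64×57/132 = 27.6364
  Incorrect, Control: 68×75/132 = 38.6364
  Incorrect, Treatment: 68×57/132 = 29.3636
Contributions (O − E)²/E:
  (37 − 36.3636)²/36.3636 = 0.0111
  (27 − 27.6364)²/27.6364 = 0.0147
  (38 − 38.6364)²/38.6364 = 0.0105
  (30 − 29.3636)²/29.3636 = 0.0138
χ² = 0.0111 + 0.0147 + 0.0105 + 0.0138 = 0.050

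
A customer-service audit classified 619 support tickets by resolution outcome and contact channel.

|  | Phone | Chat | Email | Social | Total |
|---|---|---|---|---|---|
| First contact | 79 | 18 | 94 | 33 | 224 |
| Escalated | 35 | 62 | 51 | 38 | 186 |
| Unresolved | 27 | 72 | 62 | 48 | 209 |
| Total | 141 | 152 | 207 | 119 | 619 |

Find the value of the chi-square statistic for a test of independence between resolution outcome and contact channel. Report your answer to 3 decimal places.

Grand total N = 619.
Expected counts (row total × column total / N):
  First contact, Phone: 224×141/619 = 51.0242
  First contact, Chat: 224×152/619 = 55.0048
  First contact, Email: 224×207/619 = 74.9079
  First contact, Social: 224×119/619 = 43.0630
  Escalated, Phone: 186×141/619 = 42.3683
  Escalated, Chat: 186×152/619 = 45.6737
  Escalated, Email: 186×207/619 = 62.2003
  Escalated, Social: 186×119/619 = 35.7577
  Unresolved, Phone: 209×141/619 = 47.6074
  Unresolved, Chat: 209×152/619 = 51.3215
  Unresolved, Email: 209×207/619 = 69.8918
  Unresolved, Social: 209×119/619 = 40.1793
Contributions (O − E)²/E:
  (79 − 51.0242)²/51.0242 = 15.3387
  (18 − 55.0048)²/55.0048 = 24.8952
  (94 − 74.9079)²/74.9079 = 4.8661
  (33 − 43.0630)²/43.0630 = 2.3515
  (35 − 42.3683)²/42.3683 = 1.2814
  (62 − 45.6737)²/45.6737 = 5.8359
  (51 − 62.2003)²/62.2003 = 2.0168
  (38 − 35.7577)²/35.7577 = 0.1406
  (27 − 47.6074)²/47.6074 = 8.9201
  (72 − 51.3215)²/51.3215 = 8.3318
  (62 − 69.8918)²/69.8918 = 0.8911
  (48 − 40.1793)²/40.1793 = 1.5223
χ² = 15.3387 + 24.8952 + 4.8661 + 2.3515 + 1.2814 + 5.8359 + 2.0168 + 0.1406 + 8.9201 + 8.3318 + 0.8911 + 1.5223 = 76.392

76.392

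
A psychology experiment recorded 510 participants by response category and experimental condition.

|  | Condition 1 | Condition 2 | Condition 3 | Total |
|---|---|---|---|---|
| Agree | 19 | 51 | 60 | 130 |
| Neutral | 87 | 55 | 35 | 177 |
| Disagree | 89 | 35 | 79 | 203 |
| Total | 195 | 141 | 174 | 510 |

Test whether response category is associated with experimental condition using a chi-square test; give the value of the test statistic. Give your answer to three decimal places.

Grand total N = 510.
Expected counts (row total × column total / N):
  Agree, Condition 1: 130×195/510 = 49.7059
  Agree, Condition 2: 130×141/510 = 35.9412
  Agree, Condition 3: 130×174/510 = 44.3529
  Neutral, Condition 1: 177×195/510 = 67.6765
  Neutral, Condition 2: 177×141/510 = 48.9353
  Neutral, Condition 3: 177×174/510 = 60.3882
  Disagree, Condition 1: 203×195/510 = 77.6176
  Disagree, Condition 2: 203×141/510 = 56.1235
  Disagree, Condition 3: 203×174/510 = 69.2588
Contributions (O − E)²/E:
  (19 − 49.7059)²/49.7059 = 18.9686
  (51 − 35.9412)²/35.9412 = 6.3094
  (60 − 44.3529)²/44.3529 = 5.5201
  (87 − 67.6765)²/67.6765 = 5.5174
  (55 − 48.9353)²/48.9353 = 0.7516
  (35 − 60.3882)²/60.3882 = 10.6736
  (89 − 77.6176)²/77.6176 = 1.6692
  (35 − 56.1235)²/56.1235 = 7.9504
  (79 − 69.2588)²/69.2588 = 1.3701
χ² = 18.9686 + 6.3094 + 5.5201 + 5.5174 + 0.7516 + 10.6736 + 1.6692 + 7.9504 + 1.3701 = 58.730

58.730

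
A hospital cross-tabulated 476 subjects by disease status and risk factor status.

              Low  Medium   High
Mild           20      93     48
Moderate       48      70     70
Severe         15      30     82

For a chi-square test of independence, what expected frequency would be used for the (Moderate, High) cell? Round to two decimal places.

78.99

Row total (Moderate) = 188; column total (High) = 200; grand total N = 476.
Expected count = (row total × column total) / N = 188 × 200 / 476 = 78.99.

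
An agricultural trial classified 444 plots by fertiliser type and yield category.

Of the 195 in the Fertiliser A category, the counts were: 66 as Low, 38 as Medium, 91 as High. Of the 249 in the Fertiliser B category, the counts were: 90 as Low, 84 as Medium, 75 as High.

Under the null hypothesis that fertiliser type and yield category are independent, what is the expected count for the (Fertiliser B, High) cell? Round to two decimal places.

93.09

Row total (Fertiliser B) = 249; column total (High) = 166; grand total N = 444.
Expected count = (row total × column total) / N = 249 × 166 / 444 = 93.09.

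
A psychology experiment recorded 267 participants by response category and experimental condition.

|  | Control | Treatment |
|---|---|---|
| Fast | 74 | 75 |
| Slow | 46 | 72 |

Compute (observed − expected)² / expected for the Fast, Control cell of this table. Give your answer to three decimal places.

Row total (Fast) = 149; column total (Control) = 120; N = 267.
Expected count E = 149 × 120 / 267 = 66.9663.
Contribution = (O − E)²/E = (74 − 66.9663)² / 66.9663 = 0.739.

0.739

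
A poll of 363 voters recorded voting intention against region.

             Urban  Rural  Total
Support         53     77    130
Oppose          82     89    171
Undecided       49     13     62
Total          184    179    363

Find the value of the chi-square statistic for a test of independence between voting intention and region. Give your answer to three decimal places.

25.557

Grand total N = 363.
Expected counts (row total × column total / N):
  Support, Urban: 130×184/363 = 65.8953
  Support, Rural: 130×179/363 = 64.1047
  Oppose, Urban: 171×184/363 = 86.6777
  Oppose, Rural: 171×179/363 = 84.3223
  Undecided, Urban: 62×184/363 = 31.4270
  Undecided, Rural: 62×179/363 = 30.5730
Contributions (O − E)²/E:
  (53 − 65.8953)²/65.8953 = 2.5235
  (77 − 64.1047)²/64.1047 = 2.5940
  (82 − 86.6777)²/86.6777 = 0.2524
  (89 − 84.3223)²/84.3223 = 0.2595
  (49 − 31.4270)²/31.4270 = 9.8263
  (13 − 30.5730)²/30.5730 = 10.1008
χ² = 2.5235 + 2.5940 + 0.2524 + 0.2595 + 9.8263 + 10.1008 = 25.557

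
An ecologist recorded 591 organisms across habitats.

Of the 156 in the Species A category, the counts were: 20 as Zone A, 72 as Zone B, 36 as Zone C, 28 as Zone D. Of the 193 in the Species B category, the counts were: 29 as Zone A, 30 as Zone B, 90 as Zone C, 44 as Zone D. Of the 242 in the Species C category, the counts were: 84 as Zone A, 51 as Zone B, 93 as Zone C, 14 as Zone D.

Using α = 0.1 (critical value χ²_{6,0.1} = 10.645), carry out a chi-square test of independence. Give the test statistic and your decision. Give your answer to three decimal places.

Row totals: 156, 193, 242. Column totals: 133, 153, 219, 86. Grand total N = 591.
Expected counts (row total × column total / N):
  Species A, Zone A: 156×133/591 = 35.1066
  Species A, Zone B: 156×153/591 = 40.3858
  Species A, Zone C: 156×219/591 = 57.8071
  Species A, Zone D: 156×86/591 = 22.7005
  Species B, Zone A: 193×133/591 = 43.4332
  Species B, Zone B: 193×153/591 = 49.9645
  Species B, Zone C: 193×219/591 = 71.5178
  Species B, Zone D: 193×86/591 = 28.0846
  Species C, Zone A: 242×133/591 = 54.4602
  Species C, Zone B: 242×153/591 = 62.6497
  Species C, Zone C: 242×219/591 = 89.6751
  Species C, Zone D: 242×86/591 = 35.2149
Contributions (O − E)²/E:
  (20 − 35.1066)²/35.1066 = 6.5005
  (72 − 40.3858)²/40.3858 = 24.7477
  (36 − 57.8071)²/57.8071 = 8.2265
  (28 − 22.7005)²/22.7005 = 1.2372
  (29 − 43.4332)²/43.4332 = 4.7963
  (30 − 49.9645)²/49.9645 = 7.9773
  (90 − 71.5178)²/71.5178 = 4.7763
  (44 − 28.0846)²/28.0846 = 9.0192
  (84 − 54.4602)²/54.4602 = 16.0227
  (51 − 62.6497)²/62.6497 = 2.1663
  (93 − 89.6751)²/89.6751 = 0.1233
  (14 − 35.2149)²/35.2149 = 12.7807
χ² = 6.5005 + 24.7477 + 8.2265 + 1.2372 + 4.7963 + 7.9773 + 4.7763 + 9.0192 + 16.0227 + 2.1663 + 0.1233 + 12.7807 = 98.374
df = (3−1)(4−1) = 6. Since 98.374 > 10.645, reject the null hypothesis of independence at α = 0.1.

98.374; reject H₀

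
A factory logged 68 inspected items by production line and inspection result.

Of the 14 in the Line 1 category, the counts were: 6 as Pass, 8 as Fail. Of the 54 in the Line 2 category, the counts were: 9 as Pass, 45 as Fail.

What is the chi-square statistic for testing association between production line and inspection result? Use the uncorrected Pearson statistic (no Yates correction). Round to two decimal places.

4.44

Row totals: 14, 54. Column totals: 15, 53. Grand total N = 68.
Expected counts (row total × column total / N):
  Line 1, Pass: 14×15/68 = 3.088
  Line 1, Fail: 14×53/68 = 10.912
  Line 2, Pass: 54×15/68 = 11.912
  Line 2, Fail: 54×53/68 = 42.088
Contributions (O − E)²/E:
  (6 − 3.088)²/3.088 = 2.7460
  (8 − 10.912)²/10.912 = 0.7771
  (9 − 11.912)²/11.912 = 0.7119
  (45 − 42.088)²/42.088 = 0.2015
χ² = 2.7460 + 0.7771 + 0.7119 + 0.2015 = 4.44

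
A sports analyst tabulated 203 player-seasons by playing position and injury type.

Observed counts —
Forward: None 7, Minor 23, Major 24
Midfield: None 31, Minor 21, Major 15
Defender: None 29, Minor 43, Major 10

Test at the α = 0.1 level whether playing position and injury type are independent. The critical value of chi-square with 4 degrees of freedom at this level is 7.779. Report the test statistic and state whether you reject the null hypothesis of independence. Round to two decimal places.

28.27; reject H₀

Row totals: 54, 67, 82. Column totals: 67, 87, 49. Grand total N = 203.
Expected counts (row total × column total / N):
  Forward, None: 54×67/203 = 17.8227
  Forward, Minor: 54×87/203 = 23.1429
  Forward, Major: 54×49/203 = 13.0345
  Midfield, None: 67×67/203 = 22.1133
  Midfield, Minor: 67×87/203 = 28.7143
  Midfield, Major: 67×49/203 = 16.1724
  Defender, None: 82×67/203 = 27.0640
  Defender, Minor: 82×87/203 = 35.1429
  Defender, Major: 82×49/203 = 19.7931
Contributions (O − E)²/E:
  (7 − 17.8227)²/17.8227 = 6.5720
  (23 − 23.1429)²/23.1429 = 0.0009
  (24 − 13.0345)²/13.0345 = 9.2249
  (31 − 22.1133)²/22.1133 = 3.5713
  (21 − 28.7143)²/28.7143 = 2.0725
  (15 − 16.1724)²/16.1724 = 0.0850
  (29 − 27.0640)²/27.0640 = 0.1385
  (43 − 35.1429)²/35.1429 = 1.7567
  (10 − 19.7931)²/19.7931 = 4.8454
χ² = 6.5720 + 0.0009 + 9.2249 + 3.5713 + 2.0725 + 0.0850 + 0.1385 + 1.7567 + 4.8454 = 28.27
df = (3−1)(3−1) = 4. Since 28.27 > 7.779, reject the null hypothesis of independence at α = 0.1.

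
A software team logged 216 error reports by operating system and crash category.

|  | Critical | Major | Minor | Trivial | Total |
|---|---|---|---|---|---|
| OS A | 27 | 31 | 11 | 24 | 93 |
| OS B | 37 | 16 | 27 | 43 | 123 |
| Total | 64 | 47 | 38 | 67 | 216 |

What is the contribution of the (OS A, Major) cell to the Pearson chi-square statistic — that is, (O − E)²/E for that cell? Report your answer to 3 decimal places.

5.725

Row total (OS A) = 93; column total (Major) = 47; N = 216.
Expected count E = 93 × 47 / 216 = 20.2361.
Contribution = (O − E)²/E = (31 − 20.2361)² / 20.2361 = 5.725.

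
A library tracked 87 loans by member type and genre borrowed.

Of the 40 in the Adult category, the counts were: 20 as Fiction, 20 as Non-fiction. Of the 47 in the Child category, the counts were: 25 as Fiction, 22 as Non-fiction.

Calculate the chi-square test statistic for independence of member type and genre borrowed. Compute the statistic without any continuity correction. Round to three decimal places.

Row totals: 40, 47. Column totals: 45, 42. Grand total N = 87.
Expected counts (row total × column total / N):
  Adult, Fiction: 40×45/87 = 20.6897
  Adult, Non-fiction: 40×42/87 = 19.3103
  Child, Fiction: 47×45/87 = 24.3103
  Child, Non-fiction: 47×42/87 = 22.6897
Contributions (O − E)²/E:
  (20 − 20.6897)²/20.6897 = 0.0230
  (20 − 19.3103)²/19.3103 = 0.0246
  (25 − 24.3103)²/24.3103 = 0.0196
  (22 − 22.6897)²/22.6897 = 0.0210
χ² = 0.0230 + 0.0246 + 0.0196 + 0.0210 = 0.088

0.088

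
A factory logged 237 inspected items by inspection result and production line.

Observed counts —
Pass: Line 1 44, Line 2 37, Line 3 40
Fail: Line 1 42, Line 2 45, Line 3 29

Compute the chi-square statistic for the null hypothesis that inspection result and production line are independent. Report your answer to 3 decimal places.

Row totals: 121, 116. Column totals: 86, 82, 69. Grand total N = 237.
Expected counts (row total × column total / N):
  Pass, Line 1: 121×86/237 = 43.9072
  Pass, Line 2: 121×82/237 = 41.8650
  Pass, Line 3: 121×69/237 = 35.2278
  Fail, Line 1: 116×86/237 = 42.0928
  Fail, Line 2: 116×82/237 = 40.1350
  Fail, Line 3: 116×69/237 = 33.7722
Contributions (O − E)²/E:
  (44 − 43.9072)²/43.9072 = 0.0002
  (37 − 41.8650)²/41.8650 = 0.5653
  (40 − 35.2278)²/35.2278 = 0.6465
  (42 − 42.0928)²/42.0928 = 0.0002
  (45 − 40.1350)²/40.1350 = 0.5897
  (29 − 33.7722)²/33.7722 = 0.6743
χ² = 0.0002 + 0.5653 + 0.6465 + 0.0002 + 0.5897 + 0.6743 = 2.476

2.476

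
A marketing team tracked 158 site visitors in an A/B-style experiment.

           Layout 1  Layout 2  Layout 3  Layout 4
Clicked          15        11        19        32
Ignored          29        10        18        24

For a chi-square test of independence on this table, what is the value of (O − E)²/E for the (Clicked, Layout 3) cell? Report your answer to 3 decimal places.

0.052

Row total (Clicked) = 77; column total (Layout 3) = 37; N = 158.
Expected count E = 77 × 37 / 158 = 18.0316.
Contribution = (O − E)²/E = (19 − 18.0316)² / 18.0316 = 0.052.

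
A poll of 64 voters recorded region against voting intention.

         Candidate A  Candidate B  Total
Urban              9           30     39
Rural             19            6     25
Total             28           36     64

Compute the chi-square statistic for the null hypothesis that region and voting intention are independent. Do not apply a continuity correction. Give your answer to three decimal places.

17.339

Grand total N = 64.
Expected counts (row total × column total / N):
  Urban, Candidate A: 39×28/64 = 17.0625
  Urban, Candidate B: 39×36/64 = 21.9375
  Rural, Candidate A: 25×28/64 = 10.9375
  Rural, Candidate B: 25×36/64 = 14.0625
Contributions (O − E)²/E:
  (9 − 17.0625)²/17.0625 = 3.8098
  (30 − 21.9375)²/21.9375 = 2.9631
  (19 − 10.9375)²/10.9375 = 5.9432
  (6 − 14.0625)²/14.0625 = 4.6225
χ² = 3.8098 + 2.9631 + 5.9432 + 4.6225 = 17.339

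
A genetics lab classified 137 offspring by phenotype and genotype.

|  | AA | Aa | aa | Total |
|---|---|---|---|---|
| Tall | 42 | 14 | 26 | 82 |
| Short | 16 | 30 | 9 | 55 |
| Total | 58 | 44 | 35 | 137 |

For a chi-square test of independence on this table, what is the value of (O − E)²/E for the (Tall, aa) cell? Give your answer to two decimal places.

Row total (Tall) = 82; column total (aa) = 35; N = 137.
Expected count E = 82 × 35 / 137 = 20.9489.
Contribution = (O − E)²/E = (26 − 20.9489)² / 20.9489 = 1.22.

1.22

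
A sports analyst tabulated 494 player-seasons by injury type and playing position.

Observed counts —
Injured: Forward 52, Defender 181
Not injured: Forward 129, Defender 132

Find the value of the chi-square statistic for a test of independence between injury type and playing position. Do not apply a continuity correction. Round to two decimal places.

Row totals: 233, 261. Column totals: 181, 313. Grand total N = 494.
Expected counts (row total × column total / N):
  Injured, Forward: 233×181/494 = 85.3704
  Injured, Defender: 233×313/494 = 147.6296
  Not injured, Forward: 261×181/494 = 95.6296
  Not injured, Defender: 261×313/494 = 165.3704
Contributions (O − E)²/E:
  (52 − 85.3704)²/85.3704 = 13.0441
  (181 − 147.6296)²/147.6296 = 7.5431
  (129 − 95.6296)²/95.6296 = 11.6448
  (132 − 165.3704)²/165.3704 = 6.7339
χ² = 13.0441 + 7.5431 + 11.6448 + 6.7339 = 38.97

38.97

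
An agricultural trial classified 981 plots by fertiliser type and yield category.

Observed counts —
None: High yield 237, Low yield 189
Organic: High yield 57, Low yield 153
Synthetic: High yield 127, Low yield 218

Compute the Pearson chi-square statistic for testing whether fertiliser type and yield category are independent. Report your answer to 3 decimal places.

Row totals: 426, 210, 345. Column totals: 421, 560. Grand total N = 981.
Expected counts (row total × column total / N):
  None, High yield: 426×421/981 = 182.8196
  None, Low yield: 426×560/981 = 243.1804
  Organic, High yield: 210×421/981 = 90.1223
  Organic, Low yield: 210×560/981 = 119.8777
  Synthetic, High yield: 345×421/981 = 148.0581
  Synthetic, Low yield: 345×560/981 = 196.9419
Contributions (O − E)²/E:
  (237 − 182.8196)²/182.8196 = 16.0569
  (189 − 243.1804)²/243.1804 = 12.0714
  (57 − 90.1223)²/90.1223 = 12.1733
  (153 − 119.8777)²/119.8777 = 9.1517
  (127 − 148.0581)²/148.0581 = 2.9951
  (218 − 196.9419)²/196.9419 = 2.2516
χ² = 16.0569 + 12.0714 + 12.1733 + 9.1517 + 2.9951 + 2.2516 = 54.700

54.700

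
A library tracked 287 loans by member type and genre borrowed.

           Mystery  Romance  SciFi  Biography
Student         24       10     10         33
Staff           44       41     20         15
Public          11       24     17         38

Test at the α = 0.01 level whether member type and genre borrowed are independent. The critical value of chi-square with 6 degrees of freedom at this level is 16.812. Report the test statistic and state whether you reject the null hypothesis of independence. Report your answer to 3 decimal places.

41.629; reject H₀

Row totals: 77, 120, 90. Column totals: 79, 75, 47, 86. Grand total N = 287.
Expected counts (row total × column total / N):
  Student, Mystery: 77×79/287 = 21.1951
  Student, Romance: 77×75/287 = 20.1220
  Student, SciFi: 77×47/287 = 12.6098
  Student, Biography: 77×86/287 = 23.0732
  Staff, Mystery: 120×79/287 = 33.0314
  Staff, Romance: 120×75/287 = 31.3589
  Staff, SciFi: 120×47/287 = 19.6516
  Staff, Biography: 120×86/287 = 35.9582
  Public, Mystery: 90×79/287 = 24.7735
  Public, Romance: 90×75/287 = 23.5192
  Public, SciFi: 90×47/287 = 14.7387
  Public, Biography: 90×86/287 = 26.9686
Contributions (O − E)²/E:
  (24 − 21.1951)²/21.1951 = 0.3712
  (10 − 20.1220)²/20.1220 = 5.0917
  (10 − 12.6098)²/12.6098 = 0.5401
  (33 − 23.0732)²/23.0732 = 4.2708
  (44 − 33.0314)²/33.0314 = 3.6423
  (41 − 31.3589)²/31.3589 = 2.9641
  (20 − 19.6516)²/19.6516 = 0.0062
  (15 − 35.9582)²/35.9582 = 12.2155
  (11 − 24.7735)²/24.7735 = 7.6578
  (24 − 23.5192)²/23.5192 = 0.0098
  (17 − 14.7387)²/14.7387 = 0.3469
  (38 − 26.9686)²/26.9686 = 4.5124
χ² = 0.3712 + 5.0917 + 0.5401 + 4.2708 + 3.6423 + 2.9641 + 0.0062 + 12.2155 + 7.6578 + 0.0098 + 0.3469 + 4.5124 = 41.629
df = (3−1)(4−1) = 6. Since 41.629 > 16.812, reject the null hypothesis of independence at α = 0.01.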